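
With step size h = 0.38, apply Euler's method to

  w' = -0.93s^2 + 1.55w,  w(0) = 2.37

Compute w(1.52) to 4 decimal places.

Euler: w_{n+1} = w_n + h·f(s_n, w_n).
s=0.000000, w=2.370000: f=3.673500 → w ← 2.370000 + 0.38·3.673500 = 3.765930
s=0.380000, w=3.765930: f=5.702900 → w ← 3.765930 + 0.38·5.702900 = 5.933032
s=0.760000, w=5.933032: f=8.659031 → w ← 5.933032 + 0.38·8.659031 = 9.223464
s=1.140000, w=9.223464: f=13.087741 → w ← 9.223464 + 0.38·13.087741 = 14.196805
w(1.52) ≈ 14.1968

14.1968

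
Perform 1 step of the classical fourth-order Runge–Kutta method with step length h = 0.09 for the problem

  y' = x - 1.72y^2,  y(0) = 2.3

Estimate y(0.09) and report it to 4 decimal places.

RK4: k1 = f(x_n, y_n); k2 = f(x_n + h/2, y_n + (h/2)·k1); k3 = f(x_n + h/2, y_n + (h/2)·k2); k4 = f(x_n + h, y_n + h·k3); y_{n+1} = y_n + (h/6)·(k1 + 2k2 + 2k3 + k4).
x=0.000000, y=2.300000:
  k1 = f(0.000000, 2.300000) = -9.098800
  k2 = f(0.045000, 1.890554) = -6.102614
  k3 = f(0.045000, 2.025382) = -7.010739
  k4 = f(0.090000, 1.669034) = -4.701357
  y ← 2.300000 + (0.09/6)·(k1 + 2k2 + 2k3 + k4) = 1.699597
y(0.09) ≈ 1.6996

1.6996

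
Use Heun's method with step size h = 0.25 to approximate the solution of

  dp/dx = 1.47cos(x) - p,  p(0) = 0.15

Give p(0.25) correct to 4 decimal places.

Heun: k1 = f(x_n, p_n); k2 = f(x_n + h, p_n + h·k1); p_{n+1} = p_n + (h/2)·(k1 + k2).
x=0.000000, p=0.150000:
  k1 = f(0.000000, 0.150000) = 1.320000
  k2 = f(0.250000, 0.480000) = 0.944301
  p ← 0.150000 + (0.25/2)·(1.320000 + 0.944301) = 0.433038
p(0.25) ≈ 0.4330

0.4330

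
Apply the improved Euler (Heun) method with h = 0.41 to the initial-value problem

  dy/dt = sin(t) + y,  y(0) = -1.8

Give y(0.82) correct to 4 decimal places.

Heun: k1 = f(t_n, y_n); k2 = f(t_n + h, y_n + h·k1); y_{n+1} = y_n + (h/2)·(k1 + k2).
t=0.000000, y=-1.800000:
  k1 = f(0.000000, -1.800000) = -1.800000
  k2 = f(0.410000, -2.538000) = -2.139391
  y ← -1.800000 + (0.41/2)·(-1.800000 + (-2.139391)) = -2.607575
t=0.410000, y=-2.607575:
  k1 = f(0.410000, -2.607575) = -2.208966
  k2 = f(0.820000, -3.513251) = -2.782105
  y ← -2.607575 + (0.41/2)·(-2.208966 + (-2.782105)) = -3.630745
y(0.82) ≈ -3.6307

-3.6307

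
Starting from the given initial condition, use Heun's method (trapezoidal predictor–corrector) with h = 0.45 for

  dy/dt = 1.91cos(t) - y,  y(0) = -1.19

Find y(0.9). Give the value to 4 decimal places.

0.3812

Heun: k1 = f(t_n, y_n); k2 = f(t_n + h, y_n + h·k1); y_{n+1} = y_n + (h/2)·(k1 + k2).
t=0.000000, y=-1.190000:
  k1 = f(0.000000, -1.190000) = 3.100000
  k2 = f(0.450000, 0.205000) = 1.514854
  y ← -1.190000 + (0.45/2)·(3.100000 + 1.514854) = -0.151658
t=0.450000, y=-0.151658:
  k1 = f(0.450000, -0.151658) = 1.871512
  k2 = f(0.900000, 0.690522) = 0.496753
  y ← -0.151658 + (0.45/2)·(1.871512 + 0.496753) = 0.381202
y(0.9) ≈ 0.3812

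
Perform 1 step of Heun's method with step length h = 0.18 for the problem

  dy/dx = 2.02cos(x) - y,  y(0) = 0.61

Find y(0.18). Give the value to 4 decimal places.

0.8380

Heun: k1 = f(x_n, y_n); k2 = f(x_n + h, y_n + h·k1); y_{n+1} = y_n + (h/2)·(k1 + k2).
x=0.000000, y=0.610000:
  k1 = f(0.000000, 0.610000) = 1.410000
  k2 = f(0.180000, 0.863800) = 1.123564
  y ← 0.610000 + (0.18/2)·(1.410000 + 1.123564) = 0.838021
y(0.18) ≈ 0.8380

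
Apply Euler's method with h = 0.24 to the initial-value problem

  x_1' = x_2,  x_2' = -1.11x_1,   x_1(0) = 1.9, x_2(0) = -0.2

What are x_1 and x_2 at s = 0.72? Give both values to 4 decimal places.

Euler on (x_1,x_2): x_1_{n+1} = x_1_n + h·x_1', x_2_{n+1} = x_2_n + h·x_2'.
0.000000: (1.900000, -0.200000); f=(-0.200000, -2.109000) → (1.852000, -0.706160)
0.240000: (1.852000, -0.706160); f=(-0.706160, -2.055720) → (1.682522, -1.199533)
0.480000: (1.682522, -1.199533); f=(-1.199533, -1.867599) → (1.394634, -1.647757)
(x_1(0.72), x_2(0.72)) ≈ (1.3946, -1.6478)

1.3946, -1.6478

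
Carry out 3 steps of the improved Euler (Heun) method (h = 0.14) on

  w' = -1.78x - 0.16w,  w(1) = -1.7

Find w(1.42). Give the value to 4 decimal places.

Heun: k1 = f(x_n, w_n); k2 = f(x_n + h, w_n + h·k1); w_{n+1} = w_n + (h/2)·(k1 + k2).
x=1.000000, w=-1.700000:
  k1 = f(1.000000, -1.700000) = -1.508000
  k2 = f(1.140000, -1.911120) = -1.723421
  w ← -1.700000 + (0.14/2)·(-1.508000 + (-1.723421)) = -1.926199
x=1.140000, w=-1.926199:
  k1 = f(1.140000, -1.926199) = -1.721008
  k2 = f(1.280000, -2.167141) = -1.931658
  w ← -1.926199 + (0.14/2)·(-1.721008 + (-1.931658)) = -2.181886
x=1.280000, w=-2.181886:
  k1 = f(1.280000, -2.181886) = -1.929298
  k2 = f(1.420000, -2.451988) = -2.135282
  w ← -2.181886 + (0.14/2)·(-1.929298 + (-2.135282)) = -2.466407
w(1.42) ≈ -2.4664

-2.4664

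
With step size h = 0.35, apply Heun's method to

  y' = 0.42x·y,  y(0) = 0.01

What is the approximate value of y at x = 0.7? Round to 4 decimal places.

Heun: k1 = f(x_n, y_n); k2 = f(x_n + h, y_n + h·k1); y_{n+1} = y_n + (h/2)·(k1 + k2).
x=0.000000, y=0.010000:
  k1 = f(0.000000, 0.010000) = 0.000000
  k2 = f(0.350000, 0.010000) = 0.001470
  y ← 0.010000 + (0.35/2)·(0.000000 + 0.001470) = 0.010257
x=0.350000, y=0.010257:
  k1 = f(0.350000, 0.010257) = 0.001508
  k2 = f(0.700000, 0.010785) = 0.003171
  y ← 0.010257 + (0.35/2)·(0.001508 + 0.003171) = 0.011076
y(0.7) ≈ 0.0111

0.0111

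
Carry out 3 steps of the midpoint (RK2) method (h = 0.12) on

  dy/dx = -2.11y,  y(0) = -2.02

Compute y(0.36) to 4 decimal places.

Midpoint: k1 = f(x_n, y_n); k2 = f(x_n + h/2, y_n + (h/2)·k1); y_{n+1} = y_n + h·k2.
x=0.000000, y=-2.020000:
  k1 = f(0.000000, -2.020000) = 4.262200
  k2 = f(0.060000, -1.764268) = 3.722605
  y ← -2.020000 + 0.12·3.722605 = -1.573287
x=0.120000, y=-1.573287:
  k1 = f(0.120000, -1.573287) = 3.319636
  k2 = f(0.180000, -1.374109) = 2.899370
  y ← -1.573287 + 0.12·2.899370 = -1.225363
x=0.240000, y=-1.225363:
  k1 = f(0.240000, -1.225363) = 2.585516
  k2 = f(0.300000, -1.070232) = 2.258189
  y ← -1.225363 + 0.12·2.258189 = -0.954380
y(0.36) ≈ -0.9544

-0.9544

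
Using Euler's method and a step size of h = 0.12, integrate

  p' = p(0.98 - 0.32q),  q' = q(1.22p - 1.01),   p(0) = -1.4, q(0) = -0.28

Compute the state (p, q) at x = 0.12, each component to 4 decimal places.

-1.5797, -0.1887

Euler on (p,q): p_{n+1} = p_n + h·p', q_{n+1} = q_n + h·q'.
0.000000: (-1.400000, -0.280000); f=(-1.497440, 0.761040) → (-1.579693, -0.188675)
(p(0.12), q(0.12)) ≈ (-1.5797, -0.1887)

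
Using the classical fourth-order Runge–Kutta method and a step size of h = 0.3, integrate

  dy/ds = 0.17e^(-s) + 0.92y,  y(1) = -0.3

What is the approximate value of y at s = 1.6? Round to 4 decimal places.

RK4: k1 = f(s_n, y_n); k2 = f(s_n + h/2, y_n + (h/2)·k1); k3 = f(s_n + h/2, y_n + (h/2)·k2); k4 = f(s_n + h, y_n + h·k3); y_{n+1} = y_n + (h/6)·(k1 + 2k2 + 2k3 + k4).
s=1.000000, y=-0.300000:
  k1 = f(1.000000, -0.300000) = -0.213460
  k2 = f(1.150000, -0.332019) = -0.251629
  k3 = f(1.150000, -0.337744) = -0.256897
  k4 = f(1.300000, -0.377069) = -0.300573
  y ← -0.300000 + (0.3/6)·(k1 + 2k2 + 2k3 + k4) = -0.376554
s=1.300000, y=-0.376554:
  k1 = f(1.300000, -0.376554) = -0.300100
  k2 = f(1.450000, -0.421569) = -0.347967
  k3 = f(1.450000, -0.428749) = -0.354572
  k4 = f(1.600000, -0.482926) = -0.409969
  y ← -0.376554 + (0.3/6)·(k1 + 2k2 + 2k3 + k4) = -0.482312
y(1.6) ≈ -0.4823

-0.4823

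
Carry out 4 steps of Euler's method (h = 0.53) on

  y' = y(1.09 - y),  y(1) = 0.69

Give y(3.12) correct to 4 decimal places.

1.0577

Euler: y_{n+1} = y_n + h·f(t_n, y_n).
t=1.000000, y=0.690000: f=0.276000 → y ← 0.690000 + 0.53·0.276000 = 0.836280
t=1.530000, y=0.836280: f=0.212181 → y ← 0.836280 + 0.53·0.212181 = 0.948736
t=2.060000, y=0.948736: f=0.134022 → y ← 0.948736 + 0.53·0.134022 = 1.019768
t=2.590000, y=1.019768: f=0.071621 → y ← 1.019768 + 0.53·0.071621 = 1.057727
y(3.12) ≈ 1.0577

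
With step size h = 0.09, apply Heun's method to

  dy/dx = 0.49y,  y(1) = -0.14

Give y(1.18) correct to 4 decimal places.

Heun: k1 = f(x_n, y_n); k2 = f(x_n + h, y_n + h·k1); y_{n+1} = y_n + (h/2)·(k1 + k2).
x=1.000000, y=-0.140000:
  k1 = f(1.000000, -0.140000) = -0.068600
  k2 = f(1.090000, -0.146174) = -0.071625
  y ← -0.140000 + (0.09/2)·(-0.068600 + (-0.071625)) = -0.146310
x=1.090000, y=-0.146310:
  k1 = f(1.090000, -0.146310) = -0.071692
  k2 = f(1.180000, -0.152762) = -0.074854
  y ← -0.146310 + (0.09/2)·(-0.071692 + (-0.074854)) = -0.152905
y(1.18) ≈ -0.1529

-0.1529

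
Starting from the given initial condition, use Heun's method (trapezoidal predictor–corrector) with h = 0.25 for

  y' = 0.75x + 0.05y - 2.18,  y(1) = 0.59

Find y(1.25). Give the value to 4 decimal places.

Heun: k1 = f(x_n, y_n); k2 = f(x_n + h, y_n + h·k1); y_{n+1} = y_n + (h/2)·(k1 + k2).
x=1.000000, y=0.590000:
  k1 = f(1.000000, 0.590000) = -1.400500
  k2 = f(1.250000, 0.239875) = -1.230506
  y ← 0.590000 + (0.25/2)·(-1.400500 + (-1.230506)) = 0.261124
y(1.25) ≈ 0.2611

0.2611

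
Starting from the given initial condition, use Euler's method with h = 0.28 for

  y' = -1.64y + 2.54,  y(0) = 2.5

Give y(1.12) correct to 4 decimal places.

1.6301

Euler: y_{n+1} = y_n + h·f(t_n, y_n).
t=0.000000, y=2.500000: f=-1.560000 → y ← 2.500000 + 0.28·(-1.560000) = 2.063200
t=0.280000, y=2.063200: f=-0.843648 → y ← 2.063200 + 0.28·(-0.843648) = 1.826979
t=0.560000, y=1.826979: f=-0.456245 → y ← 1.826979 + 0.28·(-0.456245) = 1.699230
t=0.840000, y=1.699230: f=-0.246737 → y ← 1.699230 + 0.28·(-0.246737) = 1.630144
y(1.12) ≈ 1.6301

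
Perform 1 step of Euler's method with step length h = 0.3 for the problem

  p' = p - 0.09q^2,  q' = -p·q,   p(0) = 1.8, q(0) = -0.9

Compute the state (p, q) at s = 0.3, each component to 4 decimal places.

Euler on (p,q): p_{n+1} = p_n + h·p', q_{n+1} = q_n + h·q'.
0.000000: (1.800000, -0.900000); f=(1.727100, 1.620000) → (2.318130, -0.414000)
(p(0.3), q(0.3)) ≈ (2.3181, -0.4140)

2.3181, -0.4140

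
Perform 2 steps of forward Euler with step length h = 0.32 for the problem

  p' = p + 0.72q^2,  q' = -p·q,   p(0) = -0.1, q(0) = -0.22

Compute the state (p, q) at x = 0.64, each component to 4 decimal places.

-0.1476, -0.2358

Euler on (p,q): p_{n+1} = p_n + h·p', q_{n+1} = q_n + h·q'.
0.000000: (-0.100000, -0.220000); f=(-0.065152, -0.022000) → (-0.120849, -0.227040)
0.320000: (-0.120849, -0.227040); f=(-0.083735, -0.027437) → (-0.147644, -0.235820)
(p(0.64), q(0.64)) ≈ (-0.1476, -0.2358)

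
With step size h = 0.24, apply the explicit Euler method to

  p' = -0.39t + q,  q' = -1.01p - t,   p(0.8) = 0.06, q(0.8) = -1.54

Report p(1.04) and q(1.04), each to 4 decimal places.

-0.3845, -1.7465

Euler on (p,q): p_{n+1} = p_n + h·p', q_{n+1} = q_n + h·q'.
0.800000: (0.060000, -1.540000); f=(-1.852000, -0.860600) → (-0.384480, -1.746544)
(p(1.04), q(1.04)) ≈ (-0.3845, -1.7465)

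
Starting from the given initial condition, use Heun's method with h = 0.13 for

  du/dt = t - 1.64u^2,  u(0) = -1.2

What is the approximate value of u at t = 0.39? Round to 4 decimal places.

-4.0605

Heun: k1 = f(t_n, u_n); k2 = f(t_n + h, u_n + h·k1); u_{n+1} = u_n + (h/2)·(k1 + k2).
t=0.000000, u=-1.200000:
  k1 = f(0.000000, -1.200000) = -2.361600
  k2 = f(0.130000, -1.507008) = -3.594560
  u ← -1.200000 + (0.13/2)·(-2.361600 + (-3.594560)) = -1.587150
t=0.130000, u=-1.587150:
  k1 = f(0.130000, -1.587150) = -4.001236
  k2 = f(0.260000, -2.107311) = -7.022846
  u ← -1.587150 + (0.13/2)·(-4.001236 + (-7.022846)) = -2.303716
t=0.260000, u=-2.303716:
  k1 = f(0.260000, -2.303716) = -8.443654
  k2 = f(0.390000, -3.401391) = -18.583913
  u ← -2.303716 + (0.13/2)·(-8.443654 + (-18.583913)) = -4.060508
u(0.39) ≈ -4.0605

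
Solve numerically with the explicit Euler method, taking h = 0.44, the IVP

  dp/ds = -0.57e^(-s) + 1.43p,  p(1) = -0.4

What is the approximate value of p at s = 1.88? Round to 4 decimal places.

Euler: p_{n+1} = p_n + h·f(s_n, p_n).
s=1.000000, p=-0.400000: f=-0.781691 → p ← -0.400000 + 0.44·(-0.781691) = -0.743944
s=1.440000, p=-0.743944: f=-1.198889 → p ← -0.743944 + 0.44·(-1.198889) = -1.271455
p(1.88) ≈ -1.2715

-1.2715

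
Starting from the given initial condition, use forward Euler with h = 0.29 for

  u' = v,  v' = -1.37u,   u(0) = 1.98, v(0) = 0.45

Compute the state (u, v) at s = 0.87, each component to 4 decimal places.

Euler on (u,v): u_{n+1} = u_n + h·u', v_{n+1} = v_n + h·v'.
0.000000: (1.980000, 0.450000); f=(0.450000, -2.712600) → (2.110500, -0.336654)
0.290000: (2.110500, -0.336654); f=(-0.336654, -2.891385) → (2.012870, -1.175156)
0.580000: (2.012870, -1.175156); f=(-1.175156, -2.757632) → (1.672075, -1.974869)
(u(0.87), v(0.87)) ≈ (1.6721, -1.9749)

1.6721, -1.9749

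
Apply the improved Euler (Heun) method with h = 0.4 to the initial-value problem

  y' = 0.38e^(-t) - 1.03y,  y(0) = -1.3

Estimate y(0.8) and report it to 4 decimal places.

Heun: k1 = f(t_n, y_n); k2 = f(t_n + h, y_n + h·k1); y_{n+1} = y_n + (h/2)·(k1 + k2).
t=0.000000, y=-1.300000:
  k1 = f(0.000000, -1.300000) = 1.719000
  k2 = f(0.400000, -0.612400) = 0.885494
  y ← -1.300000 + (0.4/2)·(1.719000 + 0.885494) = -0.779101
t=0.400000, y=-0.779101:
  k1 = f(0.400000, -0.779101) = 1.057196
  k2 = f(0.800000, -0.356223) = 0.537655
  y ← -0.779101 + (0.4/2)·(1.057196 + 0.537655) = -0.460131
y(0.8) ≈ -0.4601

-0.4601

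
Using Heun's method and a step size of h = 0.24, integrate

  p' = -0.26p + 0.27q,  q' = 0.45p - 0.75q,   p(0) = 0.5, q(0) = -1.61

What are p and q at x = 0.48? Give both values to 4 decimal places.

Heun on (p,q): k1 = f(x_n, state_n); k2 = f(x_n + h, state_n + h·k1); state_{n+1} = state_n + (h/2)·(k1 + k2).
0.000000: (0.500000, -1.610000)
  k1 = (-0.564700, 1.432500)
  predictor → (0.364472, -1.266200)
  k2 = (-0.436637, 1.113662)
  → (0.379840, -1.304461)
0.240000: (0.379840, -1.304461)
  k1 = (-0.450963, 1.149273)
  predictor → (0.271609, -1.028635)
  k2 = (-0.348350, 0.893700)
  → (0.283922, -1.059304)
(p(0.48), q(0.48)) ≈ (0.2839, -1.0593)

0.2839, -1.0593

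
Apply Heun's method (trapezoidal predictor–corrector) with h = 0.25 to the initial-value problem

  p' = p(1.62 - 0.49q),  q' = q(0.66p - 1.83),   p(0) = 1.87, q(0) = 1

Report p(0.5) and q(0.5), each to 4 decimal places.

Heun on (p,q): k1 = f(x_n, state_n); k2 = f(x_n + h, state_n + h·k1); state_{n+1} = state_n + (h/2)·(k1 + k2).
0.000000: (1.870000, 1.000000)
  k1 = (2.113100, -0.595800)
  predictor → (2.398275, 0.851050)
  k2 = (2.885090, -0.210327)
  → (2.494774, 0.899234)
0.250000: (2.494774, 0.899234)
  k1 = (2.942275, -0.164964)
  predictor → (3.230342, 0.857993)
  k2 = (3.875065, 0.259136)
  → (3.346941, 0.911006)
(p(0.5), q(0.5)) ≈ (3.3469, 0.9110)

3.3469, 0.9110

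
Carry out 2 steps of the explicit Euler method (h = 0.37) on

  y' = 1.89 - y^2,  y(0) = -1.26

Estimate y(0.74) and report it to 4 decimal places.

Euler: y_{n+1} = y_n + h·f(x_n, y_n).
x=0.000000, y=-1.260000: f=0.302400 → y ← -1.260000 + 0.37·0.302400 = -1.148112
x=0.370000, y=-1.148112: f=0.571839 → y ← -1.148112 + 0.37·0.571839 = -0.936532
y(0.74) ≈ -0.9365

-0.9365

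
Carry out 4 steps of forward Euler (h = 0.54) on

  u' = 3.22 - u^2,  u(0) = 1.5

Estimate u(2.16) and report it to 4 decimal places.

Euler: u_{n+1} = u_n + h·f(t_n, u_n).
t=0.000000, u=1.500000: f=0.970000 → u ← 1.500000 + 0.54·0.970000 = 2.023800
t=0.540000, u=2.023800: f=-0.875766 → u ← 2.023800 + 0.54·(-0.875766) = 1.550886
t=1.080000, u=1.550886: f=0.814752 → u ← 1.550886 + 0.54·0.814752 = 1.990852
t=1.620000, u=1.990852: f=-0.743493 → u ← 1.990852 + 0.54·(-0.743493) = 1.589366
u(2.16) ≈ 1.5894

1.5894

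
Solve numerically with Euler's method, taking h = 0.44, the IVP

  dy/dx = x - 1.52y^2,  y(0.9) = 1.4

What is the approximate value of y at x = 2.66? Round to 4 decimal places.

Euler: y_{n+1} = y_n + h·f(x_n, y_n).
x=0.900000, y=1.400000: f=-2.079200 → y ← 1.400000 + 0.44·(-2.079200) = 0.485152
x=1.340000, y=0.485152: f=0.982234 → y ← 0.485152 + 0.44·0.982234 = 0.917335
x=1.780000, y=0.917335: f=0.500915 → y ← 0.917335 + 0.44·0.500915 = 1.137737
x=2.220000, y=1.137737: f=0.252441 → y ← 1.137737 + 0.44·0.252441 = 1.248812
y(2.66) ≈ 1.2488

1.2488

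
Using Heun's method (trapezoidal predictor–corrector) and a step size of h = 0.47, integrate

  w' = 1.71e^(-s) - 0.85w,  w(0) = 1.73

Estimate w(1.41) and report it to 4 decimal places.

Heun: k1 = f(s_n, w_n); k2 = f(s_n + h, w_n + h·k1); w_{n+1} = w_n + (h/2)·(k1 + k2).
s=0.000000, w=1.730000:
  k1 = f(0.000000, 1.730000) = 0.239500
  k2 = f(0.470000, 1.842565) = -0.497426
  w ← 1.730000 + (0.47/2)·(0.239500 + (-0.497426)) = 1.669387
s=0.470000, w=1.669387:
  k1 = f(0.470000, 1.669387) = -0.350225
  k2 = f(0.940000, 1.504781) = -0.611091
  w ← 1.669387 + (0.47/2)·(-0.350225 + (-0.611091)) = 1.443478
s=0.940000, w=1.443478:
  k1 = f(0.940000, 1.443478) = -0.558983
  k2 = f(1.410000, 1.180756) = -0.586158
  w ← 1.443478 + (0.47/2)·(-0.558983 + (-0.586158)) = 1.174370
w(1.41) ≈ 1.1744

1.1744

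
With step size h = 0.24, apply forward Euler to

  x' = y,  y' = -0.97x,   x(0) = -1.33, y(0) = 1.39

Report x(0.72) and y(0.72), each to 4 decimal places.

-0.1249, 2.0686

Euler on (x,y): x_{n+1} = x_n + h·x', y_{n+1} = y_n + h·y'.
0.000000: (-1.330000, 1.390000); f=(1.390000, 1.290100) → (-0.996400, 1.699624)
0.240000: (-0.996400, 1.699624); f=(1.699624, 0.966508) → (-0.588490, 1.931586)
0.480000: (-0.588490, 1.931586); f=(1.931586, 0.570836) → (-0.124910, 2.068586)
(x(0.72), y(0.72)) ≈ (-0.1249, 2.0686)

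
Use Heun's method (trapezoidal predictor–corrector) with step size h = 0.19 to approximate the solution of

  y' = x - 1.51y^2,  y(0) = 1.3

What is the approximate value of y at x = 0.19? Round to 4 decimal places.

Heun: k1 = f(x_n, y_n); k2 = f(x_n + h, y_n + h·k1); y_{n+1} = y_n + (h/2)·(k1 + k2).
x=0.000000, y=1.300000:
  k1 = f(0.000000, 1.300000) = -2.551900
  k2 = f(0.190000, 0.815139) = -0.813322
  y ← 1.300000 + (0.19/2)·(-2.551900 + (-0.813322)) = 0.980304
y(0.19) ≈ 0.9803

0.9803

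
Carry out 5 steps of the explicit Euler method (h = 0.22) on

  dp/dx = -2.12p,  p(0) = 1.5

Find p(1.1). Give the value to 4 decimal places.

Euler: p_{n+1} = p_n + h·f(x_n, p_n).
x=0.000000, p=1.500000: f=-3.180000 → p ← 1.500000 + 0.22·(-3.180000) = 0.800400
x=0.220000, p=0.800400: f=-1.696848 → p ← 0.800400 + 0.22·(-1.696848) = 0.427093
x=0.440000, p=0.427093: f=-0.905438 → p ← 0.427093 + 0.22·(-0.905438) = 0.227897
x=0.660000, p=0.227897: f=-0.483142 → p ← 0.227897 + 0.22·(-0.483142) = 0.121606
x=0.880000, p=0.121606: f=-0.257804 → p ← 0.121606 + 0.22·(-0.257804) = 0.064889
p(1.1) ≈ 0.0649

0.0649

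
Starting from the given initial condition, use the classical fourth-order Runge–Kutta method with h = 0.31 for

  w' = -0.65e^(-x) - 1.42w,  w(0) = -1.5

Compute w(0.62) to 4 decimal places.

-0.8129

RK4: k1 = f(x_n, w_n); k2 = f(x_n + h/2, w_n + (h/2)·k1); k3 = f(x_n + h/2, w_n + (h/2)·k2); k4 = f(x_n + h, w_n + h·k3); w_{n+1} = w_n + (h/6)·(k1 + 2k2 + 2k3 + k4).
x=0.000000, w=-1.500000:
  k1 = f(0.000000, -1.500000) = 1.480000
  k2 = f(0.155000, -1.270600) = 1.247582
  k3 = f(0.155000, -1.306625) = 1.298737
  k4 = f(0.310000, -1.097391) = 1.081555
  w ← -1.500000 + (0.31/6)·(k1 + 2k2 + 2k3 + k4) = -1.104533
x=0.310000, w=-1.104533:
  k1 = f(0.310000, -1.104533) = 1.091697
  k2 = f(0.465000, -0.935320) = 0.919867
  k3 = f(0.465000, -0.961954) = 0.957687
  k4 = f(0.620000, -0.807650) = 0.797200
  w ← -1.104533 + (0.31/6)·(k1 + 2k2 + 2k3 + k4) = -0.812926
w(0.62) ≈ -0.8129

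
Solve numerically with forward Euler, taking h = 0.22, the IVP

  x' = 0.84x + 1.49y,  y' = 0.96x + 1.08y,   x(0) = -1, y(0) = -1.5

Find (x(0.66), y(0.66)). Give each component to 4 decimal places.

Euler on (x,y): x_{n+1} = x_n + h·x', y_{n+1} = y_n + h·y'.
0.000000: (-1.000000, -1.500000); f=(-3.075000, -2.580000) → (-1.676500, -2.067600)
0.220000: (-1.676500, -2.067600); f=(-4.488984, -3.842448) → (-2.664076, -2.912939)
0.440000: (-2.664076, -2.912939); f=(-6.578103, -5.703487) → (-4.111259, -4.167706)
(x(0.66), y(0.66)) ≈ (-4.1113, -4.1677)

-4.1113, -4.1677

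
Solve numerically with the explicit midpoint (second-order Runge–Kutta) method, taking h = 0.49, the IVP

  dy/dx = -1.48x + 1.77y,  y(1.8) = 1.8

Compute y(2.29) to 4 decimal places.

1.9890

Midpoint: k1 = f(x_n, y_n); k2 = f(x_n + h/2, y_n + (h/2)·k1); y_{n+1} = y_n + h·k2.
x=1.800000, y=1.800000:
  k1 = f(1.800000, 1.800000) = 0.522000
  k2 = f(2.045000, 1.927890) = 0.385765
  y ← 1.800000 + 0.49·0.385765 = 1.989025
y(2.29) ≈ 1.9890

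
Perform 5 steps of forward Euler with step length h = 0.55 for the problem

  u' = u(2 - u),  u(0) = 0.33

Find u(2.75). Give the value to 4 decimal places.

2.0026

Euler: u_{n+1} = u_n + h·f(s_n, u_n).
s=0.000000, u=0.330000: f=0.551100 → u ← 0.330000 + 0.55·0.551100 = 0.633105
s=0.550000, u=0.633105: f=0.865388 → u ← 0.633105 + 0.55·0.865388 = 1.109068
s=1.100000, u=1.109068: f=0.988104 → u ← 1.109068 + 0.55·0.988104 = 1.652526
s=1.650000, u=1.652526: f=0.574210 → u ← 1.652526 + 0.55·0.574210 = 1.968341
s=2.200000, u=1.968341: f=0.062315 → u ← 1.968341 + 0.55·0.062315 = 2.002615
u(2.75) ≈ 2.0026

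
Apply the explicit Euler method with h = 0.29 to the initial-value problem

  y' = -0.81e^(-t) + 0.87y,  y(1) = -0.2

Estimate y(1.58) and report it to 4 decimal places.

Euler: y_{n+1} = y_n + h·f(t_n, y_n).
t=1.000000, y=-0.200000: f=-0.471982 → y ← -0.200000 + 0.29·(-0.471982) = -0.336875
t=1.290000, y=-0.336875: f=-0.516050 → y ← -0.336875 + 0.29·(-0.516050) = -0.486530
y(1.58) ≈ -0.4865

-0.4865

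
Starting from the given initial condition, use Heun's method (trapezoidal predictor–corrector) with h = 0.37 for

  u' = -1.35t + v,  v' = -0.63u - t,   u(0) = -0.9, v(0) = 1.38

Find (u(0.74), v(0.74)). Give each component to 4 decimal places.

Heun on (u,v): k1 = f(t_n, state_n); k2 = f(t_n + h, state_n + h·k1); state_{n+1} = state_n + (h/2)·(k1 + k2).
0.000000: (-0.900000, 1.380000)
  k1 = (1.380000, 0.567000)
  predictor → (-0.389400, 1.589790)
  k2 = (1.090290, -0.124678)
  → (-0.442996, 1.461830)
0.370000: (-0.442996, 1.461830)
  k1 = (0.962330, -0.090912)
  predictor → (-0.086934, 1.428192)
  k2 = (0.429192, -0.685231)
  → (-0.185565, 1.318243)
(u(0.74), v(0.74)) ≈ (-0.1856, 1.3182)

-0.1856, 1.3182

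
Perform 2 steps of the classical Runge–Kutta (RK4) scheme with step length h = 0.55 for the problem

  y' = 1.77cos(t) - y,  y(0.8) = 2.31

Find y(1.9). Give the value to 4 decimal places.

0.9036

RK4: k1 = f(t_n, y_n); k2 = f(t_n + h/2, y_n + (h/2)·k1); k3 = f(t_n + h/2, y_n + (h/2)·k2); k4 = f(t_n + h, y_n + h·k3); y_{n+1} = y_n + (h/6)·(k1 + 2k2 + 2k3 + k4).
t=0.800000, y=2.310000:
  k1 = f(0.800000, 2.310000) = -1.076829
  k2 = f(1.075000, 2.013872) = -1.171826
  k3 = f(1.075000, 1.987748) = -1.145702
  k4 = f(1.350000, 1.679864) = -1.292222
  y ← 2.310000 + (0.55/6)·(k1 + 2k2 + 2k3 + k4) = 1.667957
t=1.350000, y=1.667957:
  k1 = f(1.350000, 1.667957) = -1.280315
  k2 = f(1.625000, 1.315870) = -1.411764
  k3 = f(1.625000, 1.279722) = -1.375615
  k4 = f(1.900000, 0.911368) = -1.483591
  y ← 1.667957 + (0.55/6)·(k1 + 2k2 + 2k3 + k4) = 0.903579
y(1.9) ≈ 0.9036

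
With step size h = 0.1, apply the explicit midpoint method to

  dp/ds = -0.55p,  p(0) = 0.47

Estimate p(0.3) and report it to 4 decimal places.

Midpoint: k1 = f(s_n, p_n); k2 = f(s_n + h/2, p_n + (h/2)·k1); p_{n+1} = p_n + h·k2.
s=0.000000, p=0.470000:
  k1 = f(0.000000, 0.470000) = -0.258500
  k2 = f(0.050000, 0.457075) = -0.251391
  p ← 0.470000 + 0.1·(-0.251391) = 0.444861
s=0.100000, p=0.444861:
  k1 = f(0.100000, 0.444861) = -0.244673
  k2 = f(0.150000, 0.432627) = -0.237945
  p ← 0.444861 + 0.1·(-0.237945) = 0.421066
s=0.200000, p=0.421066:
  k1 = f(0.200000, 0.421066) = -0.231587
  k2 = f(0.250000, 0.409487) = -0.225218
  p ← 0.421066 + 0.1·(-0.225218) = 0.398545
p(0.3) ≈ 0.3985

0.3985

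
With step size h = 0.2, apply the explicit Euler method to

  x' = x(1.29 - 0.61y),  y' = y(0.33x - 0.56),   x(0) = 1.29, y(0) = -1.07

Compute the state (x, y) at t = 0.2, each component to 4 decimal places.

Euler on (x,y): x_{n+1} = x_n + h·x', y_{n+1} = y_n + h·y'.
0.000000: (1.290000, -1.070000); f=(2.506083, 0.143701) → (1.791217, -1.041260)
(x(0.2), y(0.2)) ≈ (1.7912, -1.0413)

1.7912, -1.0413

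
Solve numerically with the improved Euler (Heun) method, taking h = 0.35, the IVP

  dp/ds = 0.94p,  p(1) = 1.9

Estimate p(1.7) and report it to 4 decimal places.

Heun: k1 = f(s_n, p_n); k2 = f(s_n + h, p_n + h·k1); p_{n+1} = p_n + (h/2)·(k1 + k2).
s=1.000000, p=1.900000:
  k1 = f(1.000000, 1.900000) = 1.786000
  k2 = f(1.350000, 2.525100) = 2.373594
  p ← 1.900000 + (0.35/2)·(1.786000 + 2.373594) = 2.627929
s=1.350000, p=2.627929:
  k1 = f(1.350000, 2.627929) = 2.470253
  k2 = f(1.700000, 3.492518) = 3.282967
  p ← 2.627929 + (0.35/2)·(2.470253 + 3.282967) = 3.634742
p(1.7) ≈ 3.6347

3.6347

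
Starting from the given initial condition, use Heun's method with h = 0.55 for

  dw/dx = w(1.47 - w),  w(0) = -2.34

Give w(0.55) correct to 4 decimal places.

Heun: k1 = f(x_n, w_n); k2 = f(x_n + h, w_n + h·k1); w_{n+1} = w_n + (h/2)·(k1 + k2).
x=0.000000, w=-2.340000:
  k1 = f(0.000000, -2.340000) = -8.915400
  k2 = f(0.550000, -7.243470) = -63.115759
  w ← -2.340000 + (0.55/2)·(-8.915400 + (-63.115759)) = -22.148569
w(0.55) ≈ -22.1486

-22.1486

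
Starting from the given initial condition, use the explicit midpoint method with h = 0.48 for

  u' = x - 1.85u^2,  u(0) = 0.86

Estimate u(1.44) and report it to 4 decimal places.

Midpoint: k1 = f(x_n, u_n); k2 = f(x_n + h/2, u_n + (h/2)·k1); u_{n+1} = u_n + h·k2.
x=0.000000, u=0.860000:
  k1 = f(0.000000, 0.860000) = -1.368260
  k2 = f(0.240000, 0.531618) = -0.282842
  u ← 0.860000 + 0.48·(-0.282842) = 0.724236
x=0.480000, u=0.724236:
  k1 = f(0.480000, 0.724236) = -0.490358
  k2 = f(0.720000, 0.606550) = 0.039380
  u ← 0.724236 + 0.48·0.039380 = 0.743138
x=0.960000, u=0.743138:
  k1 = f(0.960000, 0.743138) = -0.061670
  k2 = f(1.200000, 0.728337) = 0.218621
  u ← 0.743138 + 0.48·0.218621 = 0.848076
u(1.44) ≈ 0.8481

0.8481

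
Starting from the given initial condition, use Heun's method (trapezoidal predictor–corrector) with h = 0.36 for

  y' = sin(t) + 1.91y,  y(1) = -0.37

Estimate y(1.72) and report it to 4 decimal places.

Heun: k1 = f(t_n, y_n); k2 = f(t_n + h, y_n + h·k1); y_{n+1} = y_n + (h/2)·(k1 + k2).
t=1.000000, y=-0.370000:
  k1 = f(1.000000, -0.370000) = 0.134771
  k2 = f(1.360000, -0.321482) = 0.363833
  y ← -0.370000 + (0.36/2)·(0.134771 + 0.363833) = -0.280251
t=1.360000, y=-0.280251:
  k1 = f(1.360000, -0.280251) = 0.442585
  k2 = f(1.720000, -0.120921) = 0.757931
  y ← -0.280251 + (0.36/2)·(0.442585 + 0.757931) = -0.064158
y(1.72) ≈ -0.0642

-0.0642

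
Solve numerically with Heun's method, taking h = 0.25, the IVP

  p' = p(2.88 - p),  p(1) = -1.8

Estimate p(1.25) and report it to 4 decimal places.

-6.1663

Heun: k1 = f(x_n, p_n); k2 = f(x_n + h, p_n + h·k1); p_{n+1} = p_n + (h/2)·(k1 + k2).
x=1.000000, p=-1.800000:
  k1 = f(1.000000, -1.800000) = -8.424000
  k2 = f(1.250000, -3.906000) = -26.506116
  p ← -1.800000 + (0.25/2)·(-8.424000 + (-26.506116)) = -6.166264
p(1.25) ≈ -6.1663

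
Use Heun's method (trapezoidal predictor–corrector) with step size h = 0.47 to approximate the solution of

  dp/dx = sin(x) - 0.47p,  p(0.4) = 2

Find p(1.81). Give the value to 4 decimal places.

Heun: k1 = f(x_n, p_n); k2 = f(x_n + h, p_n + h·k1); p_{n+1} = p_n + (h/2)·(k1 + k2).
x=0.400000, p=2.000000:
  k1 = f(0.400000, 2.000000) = -0.550582
  k2 = f(0.870000, 1.741227) = -0.054048
  p ← 2.000000 + (0.47/2)·(-0.550582 + (-0.054048)) = 1.857912
x=0.870000, p=1.857912:
  k1 = f(0.870000, 1.857912) = -0.108890
  k2 = f(1.340000, 1.806734) = 0.124320
  p ← 1.857912 + (0.47/2)·(-0.108890 + 0.124320) = 1.861538
x=1.340000, p=1.861538:
  k1 = f(1.340000, 1.861538) = 0.098562
  k2 = f(1.810000, 1.907862) = 0.074832
  p ← 1.861538 + (0.47/2)·(0.098562 + 0.074832) = 1.902286
p(1.81) ≈ 1.9023

1.9023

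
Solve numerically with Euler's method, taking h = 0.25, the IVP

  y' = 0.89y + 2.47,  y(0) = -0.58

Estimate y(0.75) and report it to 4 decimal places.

Euler: y_{n+1} = y_n + h·f(x_n, y_n).
x=0.000000, y=-0.580000: f=1.953800 → y ← -0.580000 + 0.25·1.953800 = -0.091550
x=0.250000, y=-0.091550: f=2.388521 → y ← -0.091550 + 0.25·2.388521 = 0.505580
x=0.500000, y=0.505580: f=2.919966 → y ← 0.505580 + 0.25·2.919966 = 1.235572
y(0.75) ≈ 1.2356

1.2356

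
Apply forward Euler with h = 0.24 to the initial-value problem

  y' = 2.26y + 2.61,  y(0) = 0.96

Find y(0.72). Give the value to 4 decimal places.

6.6054

Euler: y_{n+1} = y_n + h·f(s_n, y_n).
s=0.000000, y=0.960000: f=4.779600 → y ← 0.960000 + 0.24·4.779600 = 2.107104
s=0.240000, y=2.107104: f=7.372055 → y ← 2.107104 + 0.24·7.372055 = 3.876397
s=0.480000, y=3.876397: f=11.370658 → y ← 3.876397 + 0.24·11.370658 = 6.605355
y(0.72) ≈ 6.6054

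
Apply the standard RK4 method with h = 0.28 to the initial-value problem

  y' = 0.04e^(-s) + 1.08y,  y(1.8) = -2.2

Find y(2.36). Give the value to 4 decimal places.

-4.0238

RK4: k1 = f(s_n, y_n); k2 = f(s_n + h/2, y_n + (h/2)·k1); k3 = f(s_n + h/2, y_n + (h/2)·k2); k4 = f(s_n + h, y_n + h·k3); y_{n+1} = y_n + (h/6)·(k1 + 2k2 + 2k3 + k4).
s=1.800000, y=-2.200000:
  k1 = f(1.800000, -2.200000) = -2.369388
  k2 = f(1.940000, -2.531714) = -2.728503
  k3 = f(1.940000, -2.581990) = -2.782802
  k4 = f(2.080000, -2.979184) = -3.212522
  y ← -2.200000 + (0.28/6)·(k1 + 2k2 + 2k3 + k4) = -2.974878
s=2.080000, y=-2.974878:
  k1 = f(2.080000, -2.974878) = -3.207871
  k2 = f(2.220000, -3.423979) = -3.693553
  k3 = f(2.220000, -3.491975) = -3.766989
  k4 = f(2.360000, -4.029634) = -4.348228
  y ← -2.974878 + (0.28/6)·(k1 + 2k2 + 2k3 + k4) = -4.023813
y(2.36) ≈ -4.0238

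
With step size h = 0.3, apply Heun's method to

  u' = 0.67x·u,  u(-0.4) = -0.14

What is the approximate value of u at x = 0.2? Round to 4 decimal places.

Heun: k1 = f(x_n, u_n); k2 = f(x_n + h, u_n + h·k1); u_{n+1} = u_n + (h/2)·(k1 + k2).
x=-0.400000, u=-0.140000:
  k1 = f(-0.400000, -0.140000) = 0.037520
  k2 = f(-0.100000, -0.128744) = 0.008626
  u ← -0.140000 + (0.3/2)·(0.037520 + 0.008626) = -0.133078
x=-0.100000, u=-0.133078:
  k1 = f(-0.100000, -0.133078) = 0.008916
  k2 = f(0.200000, -0.130403) = -0.017474
  u ← -0.133078 + (0.3/2)·(0.008916 + (-0.017474)) = -0.134362
u(0.2) ≈ -0.1344

-0.1344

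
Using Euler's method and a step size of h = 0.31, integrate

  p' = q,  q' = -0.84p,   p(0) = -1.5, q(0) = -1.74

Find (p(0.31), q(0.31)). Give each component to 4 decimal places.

Euler on (p,q): p_{n+1} = p_n + h·p', q_{n+1} = q_n + h·q'.
0.000000: (-1.500000, -1.740000); f=(-1.740000, 1.260000) → (-2.039400, -1.349400)
(p(0.31), q(0.31)) ≈ (-2.0394, -1.3494)

-2.0394, -1.3494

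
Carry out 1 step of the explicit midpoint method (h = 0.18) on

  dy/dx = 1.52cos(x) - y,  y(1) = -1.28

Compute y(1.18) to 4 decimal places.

-0.9571

Midpoint: k1 = f(x_n, y_n); k2 = f(x_n + h/2, y_n + (h/2)·k1); y_{n+1} = y_n + h·k2.
x=1.000000, y=-1.280000:
  k1 = f(1.000000, -1.280000) = 2.101260
  k2 = f(1.090000, -1.090887) = 1.793864
  y ← -1.280000 + 0.18·1.793864 = -0.957104
y(1.18) ≈ -0.9571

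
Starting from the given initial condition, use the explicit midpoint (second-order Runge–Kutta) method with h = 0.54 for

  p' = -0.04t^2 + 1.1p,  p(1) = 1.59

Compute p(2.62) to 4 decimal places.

8.3946

Midpoint: k1 = f(t_n, p_n); k2 = f(t_n + h/2, p_n + (h/2)·k1); p_{n+1} = p_n + h·k2.
t=1.000000, p=1.590000:
  k1 = f(1.000000, 1.590000) = 1.709000
  k2 = f(1.270000, 2.051430) = 2.192057
  p ← 1.590000 + 0.54·2.192057 = 2.773711
t=1.540000, p=2.773711:
  k1 = f(1.540000, 2.773711) = 2.956218
  k2 = f(1.810000, 3.571890) = 3.798035
  p ← 2.773711 + 0.54·3.798035 = 4.824649
t=2.080000, p=4.824649:
  k1 = f(2.080000, 4.824649) = 5.134058
  k2 = f(2.350000, 6.210845) = 6.611030
  p ← 4.824649 + 0.54·6.611030 = 8.394605
p(2.62) ≈ 8.3946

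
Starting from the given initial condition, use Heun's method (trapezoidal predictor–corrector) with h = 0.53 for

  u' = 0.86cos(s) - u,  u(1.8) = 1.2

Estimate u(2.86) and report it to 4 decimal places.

0.0439

Heun: k1 = f(s_n, u_n); k2 = f(s_n + h, u_n + h·k1); u_{n+1} = u_n + (h/2)·(k1 + k2).
s=1.800000, u=1.200000:
  k1 = f(1.800000, 1.200000) = -1.395394
  k2 = f(2.330000, 0.460441) = -1.052417
  u ← 1.200000 + (0.53/2)·(-1.395394 + (-1.052417)) = 0.551330
s=2.330000, u=0.551330:
  k1 = f(2.330000, 0.551330) = -1.143306
  k2 = f(2.860000, -0.054622) = -0.771506
  u ← 0.551330 + (0.53/2)·(-1.143306 + (-0.771506)) = 0.043905
u(2.86) ≈ 0.0439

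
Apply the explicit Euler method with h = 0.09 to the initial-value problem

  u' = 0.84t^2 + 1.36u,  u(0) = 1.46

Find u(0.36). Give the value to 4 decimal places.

Euler: u_{n+1} = u_n + h·f(t_n, u_n).
t=0.000000, u=1.460000: f=1.985600 → u ← 1.460000 + 0.09·1.985600 = 1.638704
t=0.090000, u=1.638704: f=2.235441 → u ← 1.638704 + 0.09·2.235441 = 1.839894
t=0.180000, u=1.839894: f=2.529471 → u ← 1.839894 + 0.09·2.529471 = 2.067546
t=0.270000, u=2.067546: f=2.873099 → u ← 2.067546 + 0.09·2.873099 = 2.326125
u(0.36) ≈ 2.3261

2.3261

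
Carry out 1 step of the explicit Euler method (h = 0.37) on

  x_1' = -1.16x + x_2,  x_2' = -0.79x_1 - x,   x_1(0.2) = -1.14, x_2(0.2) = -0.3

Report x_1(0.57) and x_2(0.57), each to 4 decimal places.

-1.3368, -0.0408

Euler on (x_1,x_2): x_1_{n+1} = x_1_n + h·x_1', x_2_{n+1} = x_2_n + h·x_2'.
0.200000: (-1.140000, -0.300000); f=(-0.532000, 0.700600) → (-1.336840, -0.040778)
(x_1(0.57), x_2(0.57)) ≈ (-1.3368, -0.0408)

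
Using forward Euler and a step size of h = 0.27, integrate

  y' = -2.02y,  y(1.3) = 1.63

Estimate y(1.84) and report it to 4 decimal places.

0.3369

Euler: y_{n+1} = y_n + h·f(t_n, y_n).
t=1.300000, y=1.630000: f=-3.292600 → y ← 1.630000 + 0.27·(-3.292600) = 0.740998
t=1.570000, y=0.740998: f=-1.496816 → y ← 0.740998 + 0.27·(-1.496816) = 0.336858
y(1.84) ≈ 0.3369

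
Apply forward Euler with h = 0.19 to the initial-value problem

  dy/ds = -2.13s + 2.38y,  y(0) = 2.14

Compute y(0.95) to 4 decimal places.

12.6188

Euler: y_{n+1} = y_n + h·f(s_n, y_n).
s=0.000000, y=2.140000: f=5.093200 → y ← 2.140000 + 0.19·5.093200 = 3.107708
s=0.190000, y=3.107708: f=6.991645 → y ← 3.107708 + 0.19·6.991645 = 4.436121
s=0.380000, y=4.436121: f=9.748567 → y ← 4.436121 + 0.19·9.748567 = 6.288348
s=0.570000, y=6.288348: f=13.752169 → y ← 6.288348 + 0.19·13.752169 = 8.901260
s=0.760000, y=8.901260: f=19.566200 → y ← 8.901260 + 0.19·19.566200 = 12.618838
y(0.95) ≈ 12.6188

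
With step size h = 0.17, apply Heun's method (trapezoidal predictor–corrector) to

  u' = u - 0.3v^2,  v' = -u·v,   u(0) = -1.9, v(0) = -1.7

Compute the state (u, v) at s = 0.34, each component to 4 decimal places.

Heun on (u,v): k1 = f(s_n, state_n); k2 = f(s_n + h, state_n + h·k1); state_{n+1} = state_n + (h/2)·(k1 + k2).
0.000000: (-1.900000, -1.700000)
  k1 = (-2.767000, -3.230000)
  predictor → (-2.370390, -2.249100)
  k2 = (-3.887925, -5.331244)
  → (-2.465669, -2.427706)
0.170000: (-2.465669, -2.427706)
  k1 = (-4.233795, -5.985918)
  predictor → (-3.185414, -3.445312)
  k2 = (-6.746466, -10.974744)
  → (-3.398991, -3.869362)
(u(0.34), v(0.34)) ≈ (-3.3990, -3.8694)

-3.3990, -3.8694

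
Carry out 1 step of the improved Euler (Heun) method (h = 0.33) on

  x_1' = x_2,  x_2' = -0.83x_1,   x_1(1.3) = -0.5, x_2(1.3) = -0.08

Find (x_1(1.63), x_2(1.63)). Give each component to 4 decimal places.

Heun on (x_1,x_2): k1 = f(s_n, state_n); k2 = f(s_n + h, state_n + h·k1); state_{n+1} = state_n + (h/2)·(k1 + k2).
1.300000: (-0.500000, -0.080000)
  k1 = (-0.080000, 0.415000)
  predictor → (-0.526400, 0.056950)
  k2 = (0.056950, 0.436912)
  → (-0.503803, 0.060565)
(x_1(1.63), x_2(1.63)) ≈ (-0.5038, 0.0606)

-0.5038, 0.0606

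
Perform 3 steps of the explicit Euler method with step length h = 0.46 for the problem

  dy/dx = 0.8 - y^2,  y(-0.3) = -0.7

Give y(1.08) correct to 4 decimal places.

-0.0151

Euler: y_{n+1} = y_n + h·f(x_n, y_n).
x=-0.300000, y=-0.700000: f=0.310000 → y ← -0.700000 + 0.46·0.310000 = -0.557400
x=0.160000, y=-0.557400: f=0.489305 → y ← -0.557400 + 0.46·0.489305 = -0.332320
x=0.620000, y=-0.332320: f=0.689564 → y ← -0.332320 + 0.46·0.689564 = -0.015120
y(1.08) ≈ -0.0151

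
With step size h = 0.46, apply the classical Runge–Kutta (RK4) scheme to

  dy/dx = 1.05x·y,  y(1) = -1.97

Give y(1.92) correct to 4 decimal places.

RK4: k1 = f(x_n, y_n); k2 = f(x_n + h/2, y_n + (h/2)·k1); k3 = f(x_n + h/2, y_n + (h/2)·k2); k4 = f(x_n + h, y_n + h·k3); y_{n+1} = y_n + (h/6)·(k1 + 2k2 + 2k3 + k4).
x=1.000000, y=-1.970000:
  k1 = f(1.000000, -1.970000) = -2.068500
  k2 = f(1.230000, -2.445755) = -3.158693
  k3 = f(1.230000, -2.696499) = -3.482529
  k4 = f(1.460000, -3.571963) = -5.475820
  y ← -1.970000 + (0.46/6)·(k1 + 2k2 + 2k3 + k4) = -3.566718
x=1.460000, y=-3.566718:
  k1 = f(1.460000, -3.566718) = -5.467779
  k2 = f(1.690000, -4.824308) = -8.560734
  k3 = f(1.690000, -5.535687) = -9.823077
  k4 = f(1.920000, -8.085334) = -16.300033
  y ← -3.566718 + (0.46/6)·(k1 + 2k2 + 2k3 + k4) = -8.054435
y(1.92) ≈ -8.0544

-8.0544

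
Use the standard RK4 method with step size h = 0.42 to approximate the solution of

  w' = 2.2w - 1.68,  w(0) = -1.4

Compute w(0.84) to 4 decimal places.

-12.8973

RK4: k1 = f(t_n, w_n); k2 = f(t_n + h/2, w_n + (h/2)·k1); k3 = f(t_n + h/2, w_n + (h/2)·k2); k4 = f(t_n + h, w_n + h·k3); w_{n+1} = w_n + (h/6)·(k1 + 2k2 + 2k3 + k4).
t=0.000000, w=-1.400000:
  k1 = f(0.000000, -1.400000) = -4.760000
  k2 = f(0.210000, -2.399600) = -6.959120
  k3 = f(0.210000, -2.861415) = -7.975113
  k4 = f(0.420000, -4.749548) = -12.129005
  w ← -1.400000 + (0.42/6)·(k1 + 2k2 + 2k3 + k4) = -4.673023
t=0.420000, w=-4.673023:
  k1 = f(0.420000, -4.673023) = -11.960651
  k2 = f(0.630000, -7.184760) = -17.486471
  k3 = f(0.630000, -8.345182) = -20.039400
  k4 = f(0.840000, -13.089571) = -30.477057
  w ← -4.673023 + (0.42/6)·(k1 + 2k2 + 2k3 + k4) = -12.897285
w(0.84) ≈ -12.8973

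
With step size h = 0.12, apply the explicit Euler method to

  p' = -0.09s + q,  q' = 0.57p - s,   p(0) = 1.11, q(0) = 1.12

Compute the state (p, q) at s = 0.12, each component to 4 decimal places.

1.2444, 1.1959

Euler on (p,q): p_{n+1} = p_n + h·p', q_{n+1} = q_n + h·q'.
0.000000: (1.110000, 1.120000); f=(1.120000, 0.632700) → (1.244400, 1.195924)
(p(0.12), q(0.12)) ≈ (1.2444, 1.1959)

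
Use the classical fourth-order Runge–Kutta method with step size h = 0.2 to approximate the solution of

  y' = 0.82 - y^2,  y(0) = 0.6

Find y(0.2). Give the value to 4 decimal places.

0.6813

RK4: k1 = f(x_n, y_n); k2 = f(x_n + h/2, y_n + (h/2)·k1); k3 = f(x_n + h/2, y_n + (h/2)·k2); k4 = f(x_n + h, y_n + h·k3); y_{n+1} = y_n + (h/6)·(k1 + 2k2 + 2k3 + k4).
x=0.000000, y=0.600000:
  k1 = f(0.000000, 0.600000) = 0.460000
  k2 = f(0.100000, 0.646000) = 0.402684
  k3 = f(0.100000, 0.640268) = 0.410056
  k4 = f(0.200000, 0.682011) = 0.354861
  y ← 0.600000 + (0.2/6)·(k1 + 2k2 + 2k3 + k4) = 0.681345
y(0.2) ≈ 0.6813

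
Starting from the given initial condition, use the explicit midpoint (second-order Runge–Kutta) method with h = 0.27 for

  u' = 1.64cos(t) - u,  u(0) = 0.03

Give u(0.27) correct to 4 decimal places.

0.4020

Midpoint: k1 = f(t_n, u_n); k2 = f(t_n + h/2, u_n + (h/2)·k1); u_{n+1} = u_n + h·k2.
t=0.000000, u=0.030000:
  k1 = f(0.000000, 0.030000) = 1.610000
  k2 = f(0.135000, 0.247350) = 1.377728
  u ← 0.030000 + 0.27·1.377728 = 0.401987
u(0.27) ≈ 0.4020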